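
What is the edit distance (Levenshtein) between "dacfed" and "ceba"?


Computing edit distance: "dacfed" -> "ceba"
DP table:
           c    e    b    a
      0    1    2    3    4
  d   1    1    2    3    4
  a   2    2    2    3    3
  c   3    2    3    3    4
  f   4    3    3    4    4
  e   5    4    3    4    5
  d   6    5    4    4    5
Edit distance = dp[6][4] = 5

5


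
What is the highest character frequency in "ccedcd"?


Input: ccedcd
Character counts:
  'c': 3
  'd': 2
  'e': 1
Maximum frequency: 3

3


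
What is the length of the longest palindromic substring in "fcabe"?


Input: "fcabe"
Checking substrings for palindromes:
  No multi-char palindromic substrings found
Longest palindromic substring: "f" with length 1

1


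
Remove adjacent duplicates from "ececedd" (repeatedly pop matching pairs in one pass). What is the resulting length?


Input: ececedd
Stack-based adjacent duplicate removal:
  Read 'e': push. Stack: e
  Read 'c': push. Stack: ec
  Read 'e': push. Stack: ece
  Read 'c': push. Stack: ecec
  Read 'e': push. Stack: ecece
  Read 'd': push. Stack: ececed
  Read 'd': matches stack top 'd' => pop. Stack: ecece
Final stack: "ecece" (length 5)

5


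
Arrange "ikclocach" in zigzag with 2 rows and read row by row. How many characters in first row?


Zigzag "ikclocach" into 2 rows:
Placing characters:
  'i' => row 0
  'k' => row 1
  'c' => row 0
  'l' => row 1
  'o' => row 0
  'c' => row 1
  'a' => row 0
  'c' => row 1
  'h' => row 0
Rows:
  Row 0: "icoah"
  Row 1: "klcc"
First row length: 5

5


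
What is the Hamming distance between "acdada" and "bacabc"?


Comparing "acdada" and "bacabc" position by position:
  Position 0: 'a' vs 'b' => differ
  Position 1: 'c' vs 'a' => differ
  Position 2: 'd' vs 'c' => differ
  Position 3: 'a' vs 'a' => same
  Position 4: 'd' vs 'b' => differ
  Position 5: 'a' vs 'c' => differ
Total differences (Hamming distance): 5

5


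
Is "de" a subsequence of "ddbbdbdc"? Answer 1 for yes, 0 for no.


Check if "de" is a subsequence of "ddbbdbdc"
Greedy scan:
  Position 0 ('d'): matches sub[0] = 'd'
  Position 1 ('d'): no match needed
  Position 2 ('b'): no match needed
  Position 3 ('b'): no match needed
  Position 4 ('d'): no match needed
  Position 5 ('b'): no match needed
  Position 6 ('d'): no match needed
  Position 7 ('c'): no match needed
Only matched 1/2 characters => not a subsequence

0


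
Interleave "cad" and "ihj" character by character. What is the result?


Interleaving "cad" and "ihj":
  Position 0: 'c' from first, 'i' from second => "ci"
  Position 1: 'a' from first, 'h' from second => "ah"
  Position 2: 'd' from first, 'j' from second => "dj"
Result: ciahdj

ciahdj


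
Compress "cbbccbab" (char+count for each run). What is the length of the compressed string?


Input: cbbccbab
Runs:
  'c' x 1 => "c1"
  'b' x 2 => "b2"
  'c' x 2 => "c2"
  'b' x 1 => "b1"
  'a' x 1 => "a1"
  'b' x 1 => "b1"
Compressed: "c1b2c2b1a1b1"
Compressed length: 12

12


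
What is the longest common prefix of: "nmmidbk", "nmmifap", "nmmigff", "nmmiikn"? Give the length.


Words: nmmidbk, nmmifap, nmmigff, nmmiikn
  Position 0: all 'n' => match
  Position 1: all 'm' => match
  Position 2: all 'm' => match
  Position 3: all 'i' => match
  Position 4: ('d', 'f', 'g', 'i') => mismatch, stop
LCP = "nmmi" (length 4)

4


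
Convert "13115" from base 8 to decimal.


Input: "13115" in base 8
Positional expansion:
  Digit '1' (value 1) x 8^4 = 4096
  Digit '3' (value 3) x 8^3 = 1536
  Digit '1' (value 1) x 8^2 = 64
  Digit '1' (value 1) x 8^1 = 8
  Digit '5' (value 5) x 8^0 = 5
Sum = 5709

5709


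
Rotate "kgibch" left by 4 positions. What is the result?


Input: "kgibch", rotate left by 4
First 4 characters: "kgib"
Remaining characters: "ch"
Concatenate remaining + first: "ch" + "kgib" = "chkgib"

chkgib


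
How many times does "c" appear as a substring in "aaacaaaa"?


Searching for "c" in "aaacaaaa"
Scanning each position:
  Position 0: "a" => no
  Position 1: "a" => no
  Position 2: "a" => no
  Position 3: "c" => MATCH
  Position 4: "a" => no
  Position 5: "a" => no
  Position 6: "a" => no
  Position 7: "a" => no
Total occurrences: 1

1


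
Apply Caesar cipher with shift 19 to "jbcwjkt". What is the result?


Caesar cipher: shift "jbcwjkt" by 19
  'j' (pos 9) + 19 = pos 2 = 'c'
  'b' (pos 1) + 19 = pos 20 = 'u'
  'c' (pos 2) + 19 = pos 21 = 'v'
  'w' (pos 22) + 19 = pos 15 = 'p'
  'j' (pos 9) + 19 = pos 2 = 'c'
  'k' (pos 10) + 19 = pos 3 = 'd'
  't' (pos 19) + 19 = pos 12 = 'm'
Result: cuvpcdm

cuvpcdm


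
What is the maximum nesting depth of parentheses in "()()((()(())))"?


Input: "()()((()(())))"
Tracking depth:
  Position 0 '(': depth becomes 1
  Position 1 ')': depth becomes 0
  Position 2 '(': depth becomes 1
  Position 3 ')': depth becomes 0
  Position 4 '(': depth becomes 1
  Position 5 '(': depth becomes 2
  Position 6 '(': depth becomes 3
  Position 7 ')': depth becomes 2
  Position 8 '(': depth becomes 3
  Position 9 '(': depth becomes 4
  Position 10 ')': depth becomes 3
  Position 11 ')': depth becomes 2
  Position 12 ')': depth becomes 1
  Position 13 ')': depth becomes 0
Maximum depth reached: 4

4


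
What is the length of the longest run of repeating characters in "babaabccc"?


Input: "babaabccc"
Scanning for longest run:
  Position 1 ('a'): new char, reset run to 1
  Position 2 ('b'): new char, reset run to 1
  Position 3 ('a'): new char, reset run to 1
  Position 4 ('a'): continues run of 'a', length=2
  Position 5 ('b'): new char, reset run to 1
  Position 6 ('c'): new char, reset run to 1
  Position 7 ('c'): continues run of 'c', length=2
  Position 8 ('c'): continues run of 'c', length=3
Longest run: 'c' with length 3

3


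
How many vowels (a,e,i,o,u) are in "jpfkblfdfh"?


Input: jpfkblfdfh
Checking each character:
  'j' at position 0: consonant
  'p' at position 1: consonant
  'f' at position 2: consonant
  'k' at position 3: consonant
  'b' at position 4: consonant
  'l' at position 5: consonant
  'f' at position 6: consonant
  'd' at position 7: consonant
  'f' at position 8: consonant
  'h' at position 9: consonant
Total vowels: 0

0


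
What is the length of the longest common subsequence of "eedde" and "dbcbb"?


LCS of "eedde" and "dbcbb"
DP table:
           d    b    c    b    b
      0    0    0    0    0    0
  e   0    0    0    0    0    0
  e   0    0    0    0    0    0
  d   0    1    1    1    1    1
  d   0    1    1    1    1    1
  e   0    1    1    1    1    1
LCS length = dp[5][5] = 1

1


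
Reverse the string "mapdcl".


Input: mapdcl
Reading characters right to left:
  Position 5: 'l'
  Position 4: 'c'
  Position 3: 'd'
  Position 2: 'p'
  Position 1: 'a'
  Position 0: 'm'
Reversed: lcdpam

lcdpam


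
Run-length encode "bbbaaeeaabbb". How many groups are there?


Input: bbbaaeeaabbb
Scanning for consecutive runs:
  Group 1: 'b' x 3 (positions 0-2)
  Group 2: 'a' x 2 (positions 3-4)
  Group 3: 'e' x 2 (positions 5-6)
  Group 4: 'a' x 2 (positions 7-8)
  Group 5: 'b' x 3 (positions 9-11)
Total groups: 5

5


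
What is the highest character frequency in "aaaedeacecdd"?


Input: aaaedeacecdd
Character counts:
  'a': 4
  'c': 2
  'd': 3
  'e': 3
Maximum frequency: 4

4


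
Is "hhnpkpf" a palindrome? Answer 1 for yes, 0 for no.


Input: hhnpkpf
Reversed: fpkpnhh
  Compare pos 0 ('h') with pos 6 ('f'): MISMATCH
  Compare pos 1 ('h') with pos 5 ('p'): MISMATCH
  Compare pos 2 ('n') with pos 4 ('k'): MISMATCH
Result: not a palindrome

0


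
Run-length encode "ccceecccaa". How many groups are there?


Input: ccceecccaa
Scanning for consecutive runs:
  Group 1: 'c' x 3 (positions 0-2)
  Group 2: 'e' x 2 (positions 3-4)
  Group 3: 'c' x 3 (positions 5-7)
  Group 4: 'a' x 2 (positions 8-9)
Total groups: 4

4


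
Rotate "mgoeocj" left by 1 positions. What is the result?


Input: "mgoeocj", rotate left by 1
First 1 characters: "m"
Remaining characters: "goeocj"
Concatenate remaining + first: "goeocj" + "m" = "goeocjm"

goeocjm


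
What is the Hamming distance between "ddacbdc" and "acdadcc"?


Comparing "ddacbdc" and "acdadcc" position by position:
  Position 0: 'd' vs 'a' => differ
  Position 1: 'd' vs 'c' => differ
  Position 2: 'a' vs 'd' => differ
  Position 3: 'c' vs 'a' => differ
  Position 4: 'b' vs 'd' => differ
  Position 5: 'd' vs 'c' => differ
  Position 6: 'c' vs 'c' => same
Total differences (Hamming distance): 6

6


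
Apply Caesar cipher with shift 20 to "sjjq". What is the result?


Caesar cipher: shift "sjjq" by 20
  's' (pos 18) + 20 = pos 12 = 'm'
  'j' (pos 9) + 20 = pos 3 = 'd'
  'j' (pos 9) + 20 = pos 3 = 'd'
  'q' (pos 16) + 20 = pos 10 = 'k'
Result: mddk

mddk


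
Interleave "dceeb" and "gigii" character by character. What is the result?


Interleaving "dceeb" and "gigii":
  Position 0: 'd' from first, 'g' from second => "dg"
  Position 1: 'c' from first, 'i' from second => "ci"
  Position 2: 'e' from first, 'g' from second => "eg"
  Position 3: 'e' from first, 'i' from second => "ei"
  Position 4: 'b' from first, 'i' from second => "bi"
Result: dgciegeibi

dgciegeibi


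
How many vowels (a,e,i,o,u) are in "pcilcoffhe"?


Input: pcilcoffhe
Checking each character:
  'p' at position 0: consonant
  'c' at position 1: consonant
  'i' at position 2: vowel (running total: 1)
  'l' at position 3: consonant
  'c' at position 4: consonant
  'o' at position 5: vowel (running total: 2)
  'f' at position 6: consonant
  'f' at position 7: consonant
  'h' at position 8: consonant
  'e' at position 9: vowel (running total: 3)
Total vowels: 3

3


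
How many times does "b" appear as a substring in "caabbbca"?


Searching for "b" in "caabbbca"
Scanning each position:
  Position 0: "c" => no
  Position 1: "a" => no
  Position 2: "a" => no
  Position 3: "b" => MATCH
  Position 4: "b" => MATCH
  Position 5: "b" => MATCH
  Position 6: "c" => no
  Position 7: "a" => no
Total occurrences: 3

3


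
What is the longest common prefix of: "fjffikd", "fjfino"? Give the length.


Words: fjffikd, fjfino
  Position 0: all 'f' => match
  Position 1: all 'j' => match
  Position 2: all 'f' => match
  Position 3: ('f', 'i') => mismatch, stop
LCP = "fjf" (length 3)

3


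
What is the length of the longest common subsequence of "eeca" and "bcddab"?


LCS of "eeca" and "bcddab"
DP table:
           b    c    d    d    a    b
      0    0    0    0    0    0    0
  e   0    0    0    0    0    0    0
  e   0    0    0    0    0    0    0
  c   0    0    1    1    1    1    1
  a   0    0    1    1    1    2    2
LCS length = dp[4][6] = 2

2


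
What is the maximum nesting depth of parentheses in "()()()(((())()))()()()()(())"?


Input: "()()()(((())()))()()()()(())"
Tracking depth:
  Position 0 '(': depth becomes 1
  Position 1 ')': depth becomes 0
  Position 2 '(': depth becomes 1
  Position 3 ')': depth becomes 0
  Position 4 '(': depth becomes 1
  Position 5 ')': depth becomes 0
  Position 6 '(': depth becomes 1
  Position 7 '(': depth becomes 2
  Position 8 '(': depth becomes 3
  Position 9 '(': depth becomes 4
  Position 10 ')': depth becomes 3
  Position 11 ')': depth becomes 2
  Position 12 '(': depth becomes 3
  Position 13 ')': depth becomes 2
  Position 14 ')': depth becomes 1
  Position 15 ')': depth becomes 0
  Position 16 '(': depth becomes 1
  Position 17 ')': depth becomes 0
  Position 18 '(': depth becomes 1
  Position 19 ')': depth becomes 0
  Position 20 '(': depth becomes 1
  Position 21 ')': depth becomes 0
  Position 22 '(': depth becomes 1
  Position 23 ')': depth becomes 0
  Position 24 '(': depth becomes 1
  Position 25 '(': depth becomes 2
  Position 26 ')': depth becomes 1
  Position 27 ')': depth becomes 0
Maximum depth reached: 4

4


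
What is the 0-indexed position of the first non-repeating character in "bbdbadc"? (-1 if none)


Input: bbdbadc
Character frequencies:
  'a': 1
  'b': 3
  'c': 1
  'd': 2
Scanning left to right for freq == 1:
  Position 0 ('b'): freq=3, skip
  Position 1 ('b'): freq=3, skip
  Position 2 ('d'): freq=2, skip
  Position 3 ('b'): freq=3, skip
  Position 4 ('a'): unique! => answer = 4

4


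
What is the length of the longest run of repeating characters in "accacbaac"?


Input: "accacbaac"
Scanning for longest run:
  Position 1 ('c'): new char, reset run to 1
  Position 2 ('c'): continues run of 'c', length=2
  Position 3 ('a'): new char, reset run to 1
  Position 4 ('c'): new char, reset run to 1
  Position 5 ('b'): new char, reset run to 1
  Position 6 ('a'): new char, reset run to 1
  Position 7 ('a'): continues run of 'a', length=2
  Position 8 ('c'): new char, reset run to 1
Longest run: 'c' with length 2

2


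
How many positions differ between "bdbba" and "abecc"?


Comparing "bdbba" and "abecc" position by position:
  Position 0: 'b' vs 'a' => DIFFER
  Position 1: 'd' vs 'b' => DIFFER
  Position 2: 'b' vs 'e' => DIFFER
  Position 3: 'b' vs 'c' => DIFFER
  Position 4: 'a' vs 'c' => DIFFER
Positions that differ: 5

5


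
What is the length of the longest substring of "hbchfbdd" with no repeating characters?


Input: "hbchfbdd"
Sliding window (track last position of each char):
  Position 0 ('h'): window [0,0] length 1 -- new best
  Position 1 ('b'): window [0,1] length 2 -- new best
  Position 2 ('c'): window [0,2] length 3 -- new best
  Position 3 ('h'): repeat (last at 0), move window start to 1
  Position 3 ('h'): window [1,3] length 3
  Position 4 ('f'): window [1,4] length 4 -- new best
  Position 5 ('b'): repeat (last at 1), move window start to 2
  Position 5 ('b'): window [2,5] length 4
  Position 6 ('d'): window [2,6] length 5 -- new best
  Position 7 ('d'): repeat (last at 6), move window start to 7
  Position 7 ('d'): window [7,7] length 1
Longest substring with no repeats: "chfbd" with length 5

5


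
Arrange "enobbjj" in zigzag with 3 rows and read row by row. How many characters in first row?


Zigzag "enobbjj" into 3 rows:
Placing characters:
  'e' => row 0
  'n' => row 1
  'o' => row 2
  'b' => row 1
  'b' => row 0
  'j' => row 1
  'j' => row 2
Rows:
  Row 0: "eb"
  Row 1: "nbj"
  Row 2: "oj"
First row length: 2

2


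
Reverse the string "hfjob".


Input: hfjob
Reading characters right to left:
  Position 4: 'b'
  Position 3: 'o'
  Position 2: 'j'
  Position 1: 'f'
  Position 0: 'h'
Reversed: bojfh

bojfh


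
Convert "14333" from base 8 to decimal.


Input: "14333" in base 8
Positional expansion:
  Digit '1' (value 1) x 8^4 = 4096
  Digit '4' (value 4) x 8^3 = 2048
  Digit '3' (value 3) x 8^2 = 192
  Digit '3' (value 3) x 8^1 = 24
  Digit '3' (value 3) x 8^0 = 3
Sum = 6363

6363


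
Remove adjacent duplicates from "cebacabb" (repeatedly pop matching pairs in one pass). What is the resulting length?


Input: cebacabb
Stack-based adjacent duplicate removal:
  Read 'c': push. Stack: c
  Read 'e': push. Stack: ce
  Read 'b': push. Stack: ceb
  Read 'a': push. Stack: ceba
  Read 'c': push. Stack: cebac
  Read 'a': push. Stack: cebaca
  Read 'b': push. Stack: cebacab
  Read 'b': matches stack top 'b' => pop. Stack: cebaca
Final stack: "cebaca" (length 6)

6


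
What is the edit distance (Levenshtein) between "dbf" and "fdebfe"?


Computing edit distance: "dbf" -> "fdebfe"
DP table:
           f    d    e    b    f    e
      0    1    2    3    4    5    6
  d   1    1    1    2    3    4    5
  b   2    2    2    2    2    3    4
  f   3    2    3    3    3    2    3
Edit distance = dp[3][6] = 3

3


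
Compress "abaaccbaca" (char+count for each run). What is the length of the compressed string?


Input: abaaccbaca
Runs:
  'a' x 1 => "a1"
  'b' x 1 => "b1"
  'a' x 2 => "a2"
  'c' x 2 => "c2"
  'b' x 1 => "b1"
  'a' x 1 => "a1"
  'c' x 1 => "c1"
  'a' x 1 => "a1"
Compressed: "a1b1a2c2b1a1c1a1"
Compressed length: 16

16


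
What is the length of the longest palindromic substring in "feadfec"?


Input: "feadfec"
Checking substrings for palindromes:
  No multi-char palindromic substrings found
Longest palindromic substring: "f" with length 1

1


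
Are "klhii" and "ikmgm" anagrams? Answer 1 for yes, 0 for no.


Strings: "klhii", "ikmgm"
Sorted first:  hiikl
Sorted second: gikmm
Differ at position 0: 'h' vs 'g' => not anagrams

0


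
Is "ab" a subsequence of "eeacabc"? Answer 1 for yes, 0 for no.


Check if "ab" is a subsequence of "eeacabc"
Greedy scan:
  Position 0 ('e'): no match needed
  Position 1 ('e'): no match needed
  Position 2 ('a'): matches sub[0] = 'a'
  Position 3 ('c'): no match needed
  Position 4 ('a'): no match needed
  Position 5 ('b'): matches sub[1] = 'b'
  Position 6 ('c'): no match needed
All 2 characters matched => is a subsequence

1


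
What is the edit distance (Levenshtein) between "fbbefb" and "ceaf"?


Computing edit distance: "fbbefb" -> "ceaf"
DP table:
           c    e    a    f
      0    1    2    3    4
  f   1    1    2    3    3
  b   2    2    2    3    4
  b   3    3    3    3    4
  e   4    4    3    4    4
  f   5    5    4    4    4
  b   6    6    5    5    5
Edit distance = dp[6][4] = 5

5


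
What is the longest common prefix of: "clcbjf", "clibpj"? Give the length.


Words: clcbjf, clibpj
  Position 0: all 'c' => match
  Position 1: all 'l' => match
  Position 2: ('c', 'i') => mismatch, stop
LCP = "cl" (length 2)

2


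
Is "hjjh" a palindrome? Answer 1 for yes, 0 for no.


Input: hjjh
Reversed: hjjh
  Compare pos 0 ('h') with pos 3 ('h'): match
  Compare pos 1 ('j') with pos 2 ('j'): match
Result: palindrome

1


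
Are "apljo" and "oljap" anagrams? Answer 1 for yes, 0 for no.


Strings: "apljo", "oljap"
Sorted first:  ajlop
Sorted second: ajlop
Sorted forms match => anagrams

1


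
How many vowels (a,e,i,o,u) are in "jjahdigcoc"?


Input: jjahdigcoc
Checking each character:
  'j' at position 0: consonant
  'j' at position 1: consonant
  'a' at position 2: vowel (running total: 1)
  'h' at position 3: consonant
  'd' at position 4: consonant
  'i' at position 5: vowel (running total: 2)
  'g' at position 6: consonant
  'c' at position 7: consonant
  'o' at position 8: vowel (running total: 3)
  'c' at position 9: consonant
Total vowels: 3

3


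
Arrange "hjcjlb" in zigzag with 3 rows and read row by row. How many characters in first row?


Zigzag "hjcjlb" into 3 rows:
Placing characters:
  'h' => row 0
  'j' => row 1
  'c' => row 2
  'j' => row 1
  'l' => row 0
  'b' => row 1
Rows:
  Row 0: "hl"
  Row 1: "jjb"
  Row 2: "c"
First row length: 2

2


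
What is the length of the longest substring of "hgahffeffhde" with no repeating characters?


Input: "hgahffeffhde"
Sliding window (track last position of each char):
  Position 0 ('h'): window [0,0] length 1 -- new best
  Position 1 ('g'): window [0,1] length 2 -- new best
  Position 2 ('a'): window [0,2] length 3 -- new best
  Position 3 ('h'): repeat (last at 0), move window start to 1
  Position 3 ('h'): window [1,3] length 3
  Position 4 ('f'): window [1,4] length 4 -- new best
  Position 5 ('f'): repeat (last at 4), move window start to 5
  Position 5 ('f'): window [5,5] length 1
  Position 6 ('e'): window [5,6] length 2
  Position 7 ('f'): repeat (last at 5), move window start to 6
  Position 7 ('f'): window [6,7] length 2
  Position 8 ('f'): repeat (last at 7), move window start to 8
  Position 8 ('f'): window [8,8] length 1
  Position 9 ('h'): window [8,9] length 2
  Position 10 ('d'): window [8,10] length 3
  Position 11 ('e'): window [8,11] length 4
Longest substring with no repeats: "gahf" with length 4

4


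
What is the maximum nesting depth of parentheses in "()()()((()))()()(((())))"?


Input: "()()()((()))()()(((())))"
Tracking depth:
  Position 0 '(': depth becomes 1
  Position 1 ')': depth becomes 0
  Position 2 '(': depth becomes 1
  Position 3 ')': depth becomes 0
  Position 4 '(': depth becomes 1
  Position 5 ')': depth becomes 0
  Position 6 '(': depth becomes 1
  Position 7 '(': depth becomes 2
  Position 8 '(': depth becomes 3
  Position 9 ')': depth becomes 2
  Position 10 ')': depth becomes 1
  Position 11 ')': depth becomes 0
  Position 12 '(': depth becomes 1
  Position 13 ')': depth becomes 0
  Position 14 '(': depth becomes 1
  Position 15 ')': depth becomes 0
  Position 16 '(': depth becomes 1
  Position 17 '(': depth becomes 2
  Position 18 '(': depth becomes 3
  Position 19 '(': depth becomes 4
  Position 20 ')': depth becomes 3
  Position 21 ')': depth becomes 2
  Position 22 ')': depth becomes 1
  Position 23 ')': depth becomes 0
Maximum depth reached: 4

4


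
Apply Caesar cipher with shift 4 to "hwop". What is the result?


Caesar cipher: shift "hwop" by 4
  'h' (pos 7) + 4 = pos 11 = 'l'
  'w' (pos 22) + 4 = pos 0 = 'a'
  'o' (pos 14) + 4 = pos 18 = 's'
  'p' (pos 15) + 4 = pos 19 = 't'
Result: last

last


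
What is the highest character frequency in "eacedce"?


Input: eacedce
Character counts:
  'a': 1
  'c': 2
  'd': 1
  'e': 3
Maximum frequency: 3

3


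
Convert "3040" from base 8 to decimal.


Input: "3040" in base 8
Positional expansion:
  Digit '3' (value 3) x 8^3 = 1536
  Digit '0' (value 0) x 8^2 = 0
  Digit '4' (value 4) x 8^1 = 32
  Digit '0' (value 0) x 8^0 = 0
Sum = 1568

1568


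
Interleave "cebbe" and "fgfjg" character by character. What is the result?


Interleaving "cebbe" and "fgfjg":
  Position 0: 'c' from first, 'f' from second => "cf"
  Position 1: 'e' from first, 'g' from second => "eg"
  Position 2: 'b' from first, 'f' from second => "bf"
  Position 3: 'b' from first, 'j' from second => "bj"
  Position 4: 'e' from first, 'g' from second => "eg"
Result: cfegbfbjeg

cfegbfbjeg


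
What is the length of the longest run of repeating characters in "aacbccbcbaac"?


Input: "aacbccbcbaac"
Scanning for longest run:
  Position 1 ('a'): continues run of 'a', length=2
  Position 2 ('c'): new char, reset run to 1
  Position 3 ('b'): new char, reset run to 1
  Position 4 ('c'): new char, reset run to 1
  Position 5 ('c'): continues run of 'c', length=2
  Position 6 ('b'): new char, reset run to 1
  Position 7 ('c'): new char, reset run to 1
  Position 8 ('b'): new char, reset run to 1
  Position 9 ('a'): new char, reset run to 1
  Position 10 ('a'): continues run of 'a', length=2
  Position 11 ('c'): new char, reset run to 1
Longest run: 'a' with length 2

2


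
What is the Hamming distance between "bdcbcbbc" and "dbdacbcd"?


Comparing "bdcbcbbc" and "dbdacbcd" position by position:
  Position 0: 'b' vs 'd' => differ
  Position 1: 'd' vs 'b' => differ
  Position 2: 'c' vs 'd' => differ
  Position 3: 'b' vs 'a' => differ
  Position 4: 'c' vs 'c' => same
  Position 5: 'b' vs 'b' => same
  Position 6: 'b' vs 'c' => differ
  Position 7: 'c' vs 'd' => differ
Total differences (Hamming distance): 6

6


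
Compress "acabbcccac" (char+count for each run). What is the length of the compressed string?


Input: acabbcccac
Runs:
  'a' x 1 => "a1"
  'c' x 1 => "c1"
  'a' x 1 => "a1"
  'b' x 2 => "b2"
  'c' x 3 => "c3"
  'a' x 1 => "a1"
  'c' x 1 => "c1"
Compressed: "a1c1a1b2c3a1c1"
Compressed length: 14

14


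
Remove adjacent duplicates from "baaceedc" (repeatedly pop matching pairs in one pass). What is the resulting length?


Input: baaceedc
Stack-based adjacent duplicate removal:
  Read 'b': push. Stack: b
  Read 'a': push. Stack: ba
  Read 'a': matches stack top 'a' => pop. Stack: b
  Read 'c': push. Stack: bc
  Read 'e': push. Stack: bce
  Read 'e': matches stack top 'e' => pop. Stack: bc
  Read 'd': push. Stack: bcd
  Read 'c': push. Stack: bcdc
Final stack: "bcdc" (length 4)

4


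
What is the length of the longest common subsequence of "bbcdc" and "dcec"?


LCS of "bbcdc" and "dcec"
DP table:
           d    c    e    c
      0    0    0    0    0
  b   0    0    0    0    0
  b   0    0    0    0    0
  c   0    0    1    1    1
  d   0    1    1    1    1
  c   0    1    2    2    2
LCS length = dp[5][4] = 2

2


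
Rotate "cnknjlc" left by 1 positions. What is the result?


Input: "cnknjlc", rotate left by 1
First 1 characters: "c"
Remaining characters: "nknjlc"
Concatenate remaining + first: "nknjlc" + "c" = "nknjlcc"

nknjlcc


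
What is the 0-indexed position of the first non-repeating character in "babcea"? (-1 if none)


Input: babcea
Character frequencies:
  'a': 2
  'b': 2
  'c': 1
  'e': 1
Scanning left to right for freq == 1:
  Position 0 ('b'): freq=2, skip
  Position 1 ('a'): freq=2, skip
  Position 2 ('b'): freq=2, skip
  Position 3 ('c'): unique! => answer = 3

3


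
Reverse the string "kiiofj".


Input: kiiofj
Reading characters right to left:
  Position 5: 'j'
  Position 4: 'f'
  Position 3: 'o'
  Position 2: 'i'
  Position 1: 'i'
  Position 0: 'k'
Reversed: jfoiik

jfoiik


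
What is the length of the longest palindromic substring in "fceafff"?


Input: "fceafff"
Checking substrings for palindromes:
  [4:7] "fff" (len 3) => palindrome
  [4:6] "ff" (len 2) => palindrome
  [5:7] "ff" (len 2) => palindrome
Longest palindromic substring: "fff" with length 3

3


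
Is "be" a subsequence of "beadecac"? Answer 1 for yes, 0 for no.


Check if "be" is a subsequence of "beadecac"
Greedy scan:
  Position 0 ('b'): matches sub[0] = 'b'
  Position 1 ('e'): matches sub[1] = 'e'
  Position 2 ('a'): no match needed
  Position 3 ('d'): no match needed
  Position 4 ('e'): no match needed
  Position 5 ('c'): no match needed
  Position 6 ('a'): no match needed
  Position 7 ('c'): no match needed
All 2 characters matched => is a subsequence

1


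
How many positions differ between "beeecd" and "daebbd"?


Comparing "beeecd" and "daebbd" position by position:
  Position 0: 'b' vs 'd' => DIFFER
  Position 1: 'e' vs 'a' => DIFFER
  Position 2: 'e' vs 'e' => same
  Position 3: 'e' vs 'b' => DIFFER
  Position 4: 'c' vs 'b' => DIFFER
  Position 5: 'd' vs 'd' => same
Positions that differ: 4

4


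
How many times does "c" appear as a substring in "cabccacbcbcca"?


Searching for "c" in "cabccacbcbcca"
Scanning each position:
  Position 0: "c" => MATCH
  Position 1: "a" => no
  Position 2: "b" => no
  Position 3: "c" => MATCH
  Position 4: "c" => MATCH
  Position 5: "a" => no
  Position 6: "c" => MATCH
  Position 7: "b" => no
  Position 8: "c" => MATCH
  Position 9: "b" => no
  Position 10: "c" => MATCH
  Position 11: "c" => MATCH
  Position 12: "a" => no
Total occurrences: 7

7


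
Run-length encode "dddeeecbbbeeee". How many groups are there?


Input: dddeeecbbbeeee
Scanning for consecutive runs:
  Group 1: 'd' x 3 (positions 0-2)
  Group 2: 'e' x 3 (positions 3-5)
  Group 3: 'c' x 1 (positions 6-6)
  Group 4: 'b' x 3 (positions 7-9)
  Group 5: 'e' x 4 (positions 10-13)
Total groups: 5

5


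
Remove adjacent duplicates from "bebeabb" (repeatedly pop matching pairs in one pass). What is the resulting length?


Input: bebeabb
Stack-based adjacent duplicate removal:
  Read 'b': push. Stack: b
  Read 'e': push. Stack: be
  Read 'b': push. Stack: beb
  Read 'e': push. Stack: bebe
  Read 'a': push. Stack: bebea
  Read 'b': push. Stack: bebeab
  Read 'b': matches stack top 'b' => pop. Stack: bebea
Final stack: "bebea" (length 5)

5


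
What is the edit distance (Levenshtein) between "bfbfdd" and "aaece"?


Computing edit distance: "bfbfdd" -> "aaece"
DP table:
           a    a    e    c    e
      0    1    2    3    4    5
  b   1    1    2    3    4    5
  f   2    2    2    3    4    5
  b   3    3    3    3    4    5
  f   4    4    4    4    4    5
  d   5    5    5    5    5    5
  d   6    6    6    6    6    6
Edit distance = dp[6][5] = 6

6


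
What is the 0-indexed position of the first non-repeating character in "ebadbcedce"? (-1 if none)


Input: ebadbcedce
Character frequencies:
  'a': 1
  'b': 2
  'c': 2
  'd': 2
  'e': 3
Scanning left to right for freq == 1:
  Position 0 ('e'): freq=3, skip
  Position 1 ('b'): freq=2, skip
  Position 2 ('a'): unique! => answer = 2

2


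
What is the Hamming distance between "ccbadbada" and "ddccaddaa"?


Comparing "ccbadbada" and "ddccaddaa" position by position:
  Position 0: 'c' vs 'd' => differ
  Position 1: 'c' vs 'd' => differ
  Position 2: 'b' vs 'c' => differ
  Position 3: 'a' vs 'c' => differ
  Position 4: 'd' vs 'a' => differ
  Position 5: 'b' vs 'd' => differ
  Position 6: 'a' vs 'd' => differ
  Position 7: 'd' vs 'a' => differ
  Position 8: 'a' vs 'a' => same
Total differences (Hamming distance): 8

8


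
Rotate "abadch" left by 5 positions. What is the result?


Input: "abadch", rotate left by 5
First 5 characters: "abadc"
Remaining characters: "h"
Concatenate remaining + first: "h" + "abadc" = "habadc"

habadc


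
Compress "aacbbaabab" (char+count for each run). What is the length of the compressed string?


Input: aacbbaabab
Runs:
  'a' x 2 => "a2"
  'c' x 1 => "c1"
  'b' x 2 => "b2"
  'a' x 2 => "a2"
  'b' x 1 => "b1"
  'a' x 1 => "a1"
  'b' x 1 => "b1"
Compressed: "a2c1b2a2b1a1b1"
Compressed length: 14

14


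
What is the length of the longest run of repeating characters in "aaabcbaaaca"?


Input: "aaabcbaaaca"
Scanning for longest run:
  Position 1 ('a'): continues run of 'a', length=2
  Position 2 ('a'): continues run of 'a', length=3
  Position 3 ('b'): new char, reset run to 1
  Position 4 ('c'): new char, reset run to 1
  Position 5 ('b'): new char, reset run to 1
  Position 6 ('a'): new char, reset run to 1
  Position 7 ('a'): continues run of 'a', length=2
  Position 8 ('a'): continues run of 'a', length=3
  Position 9 ('c'): new char, reset run to 1
  Position 10 ('a'): new char, reset run to 1
Longest run: 'a' with length 3

3


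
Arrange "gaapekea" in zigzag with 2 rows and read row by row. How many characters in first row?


Zigzag "gaapekea" into 2 rows:
Placing characters:
  'g' => row 0
  'a' => row 1
  'a' => row 0
  'p' => row 1
  'e' => row 0
  'k' => row 1
  'e' => row 0
  'a' => row 1
Rows:
  Row 0: "gaee"
  Row 1: "apka"
First row length: 4

4


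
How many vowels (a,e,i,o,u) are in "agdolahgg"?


Input: agdolahgg
Checking each character:
  'a' at position 0: vowel (running total: 1)
  'g' at position 1: consonant
  'd' at position 2: consonant
  'o' at position 3: vowel (running total: 2)
  'l' at position 4: consonant
  'a' at position 5: vowel (running total: 3)
  'h' at position 6: consonant
  'g' at position 7: consonant
  'g' at position 8: consonant
Total vowels: 3

3


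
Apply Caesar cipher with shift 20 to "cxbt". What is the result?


Caesar cipher: shift "cxbt" by 20
  'c' (pos 2) + 20 = pos 22 = 'w'
  'x' (pos 23) + 20 = pos 17 = 'r'
  'b' (pos 1) + 20 = pos 21 = 'v'
  't' (pos 19) + 20 = pos 13 = 'n'
Result: wrvn

wrvn


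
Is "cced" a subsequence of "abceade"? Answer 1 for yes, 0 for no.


Check if "cced" is a subsequence of "abceade"
Greedy scan:
  Position 0 ('a'): no match needed
  Position 1 ('b'): no match needed
  Position 2 ('c'): matches sub[0] = 'c'
  Position 3 ('e'): no match needed
  Position 4 ('a'): no match needed
  Position 5 ('d'): no match needed
  Position 6 ('e'): no match needed
Only matched 1/4 characters => not a subsequence

0


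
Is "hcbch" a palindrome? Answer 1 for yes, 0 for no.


Input: hcbch
Reversed: hcbch
  Compare pos 0 ('h') with pos 4 ('h'): match
  Compare pos 1 ('c') with pos 3 ('c'): match
Result: palindrome

1


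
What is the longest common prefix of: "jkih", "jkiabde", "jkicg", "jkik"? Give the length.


Words: jkih, jkiabde, jkicg, jkik
  Position 0: all 'j' => match
  Position 1: all 'k' => match
  Position 2: all 'i' => match
  Position 3: ('h', 'a', 'c', 'k') => mismatch, stop
LCP = "jki" (length 3)

3


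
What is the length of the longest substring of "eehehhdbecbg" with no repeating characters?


Input: "eehehhdbecbg"
Sliding window (track last position of each char):
  Position 0 ('e'): window [0,0] length 1 -- new best
  Position 1 ('e'): repeat (last at 0), move window start to 1
  Position 1 ('e'): window [1,1] length 1
  Position 2 ('h'): window [1,2] length 2 -- new best
  Position 3 ('e'): repeat (last at 1), move window start to 2
  Position 3 ('e'): window [2,3] length 2
  Position 4 ('h'): repeat (last at 2), move window start to 3
  Position 4 ('h'): window [3,4] length 2
  Position 5 ('h'): repeat (last at 4), move window start to 5
  Position 5 ('h'): window [5,5] length 1
  Position 6 ('d'): window [5,6] length 2
  Position 7 ('b'): window [5,7] length 3 -- new best
  Position 8 ('e'): window [5,8] length 4 -- new best
  Position 9 ('c'): window [5,9] length 5 -- new best
  Position 10 ('b'): repeat (last at 7), move window start to 8
  Position 10 ('b'): window [8,10] length 3
  Position 11 ('g'): window [8,11] length 4
Longest substring with no repeats: "hdbec" with length 5

5


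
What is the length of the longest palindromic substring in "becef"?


Input: "becef"
Checking substrings for palindromes:
  [1:4] "ece" (len 3) => palindrome
Longest palindromic substring: "ece" with length 3

3


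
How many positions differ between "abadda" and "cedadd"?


Comparing "abadda" and "cedadd" position by position:
  Position 0: 'a' vs 'c' => DIFFER
  Position 1: 'b' vs 'e' => DIFFER
  Position 2: 'a' vs 'd' => DIFFER
  Position 3: 'd' vs 'a' => DIFFER
  Position 4: 'd' vs 'd' => same
  Position 5: 'a' vs 'd' => DIFFER
Positions that differ: 5

5


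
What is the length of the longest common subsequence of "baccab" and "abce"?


LCS of "baccab" and "abce"
DP table:
           a    b    c    e
      0    0    0    0    0
  b   0    0    1    1    1
  a   0    1    1    1    1
  c   0    1    1    2    2
  c   0    1    1    2    2
  a   0    1    1    2    2
  b   0    1    2    2    2
LCS length = dp[6][4] = 2

2


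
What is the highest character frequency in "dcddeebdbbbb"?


Input: dcddeebdbbbb
Character counts:
  'b': 5
  'c': 1
  'd': 4
  'e': 2
Maximum frequency: 5

5


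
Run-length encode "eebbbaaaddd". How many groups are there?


Input: eebbbaaaddd
Scanning for consecutive runs:
  Group 1: 'e' x 2 (positions 0-1)
  Group 2: 'b' x 3 (positions 2-4)
  Group 3: 'a' x 3 (positions 5-7)
  Group 4: 'd' x 3 (positions 8-10)
Total groups: 4

4


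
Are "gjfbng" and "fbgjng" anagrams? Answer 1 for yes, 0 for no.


Strings: "gjfbng", "fbgjng"
Sorted first:  bfggjn
Sorted second: bfggjn
Sorted forms match => anagrams

1


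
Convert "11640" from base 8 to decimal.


Input: "11640" in base 8
Positional expansion:
  Digit '1' (value 1) x 8^4 = 4096
  Digit '1' (value 1) x 8^3 = 512
  Digit '6' (value 6) x 8^2 = 384
  Digit '4' (value 4) x 8^1 = 32
  Digit '0' (value 0) x 8^0 = 0
Sum = 5024

5024


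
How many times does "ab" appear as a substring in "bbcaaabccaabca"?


Searching for "ab" in "bbcaaabccaabca"
Scanning each position:
  Position 0: "bb" => no
  Position 1: "bc" => no
  Position 2: "ca" => no
  Position 3: "aa" => no
  Position 4: "aa" => no
  Position 5: "ab" => MATCH
  Position 6: "bc" => no
  Position 7: "cc" => no
  Position 8: "ca" => no
  Position 9: "aa" => no
  Position 10: "ab" => MATCH
  Position 11: "bc" => no
  Position 12: "ca" => no
Total occurrences: 2

2


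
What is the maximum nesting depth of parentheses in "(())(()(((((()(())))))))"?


Input: "(())(()(((((()(())))))))"
Tracking depth:
  Position 0 '(': depth becomes 1
  Position 1 '(': depth becomes 2
  Position 2 ')': depth becomes 1
  Position 3 ')': depth becomes 0
  Position 4 '(': depth becomes 1
  Position 5 '(': depth becomes 2
  Position 6 ')': depth becomes 1
  Position 7 '(': depth becomes 2
  Position 8 '(': depth becomes 3
  Position 9 '(': depth becomes 4
  Position 10 '(': depth becomes 5
  Position 11 '(': depth becomes 6
  Position 12 '(': depth becomes 7
  Position 13 ')': depth becomes 6
  Position 14 '(': depth becomes 7
  Position 15 '(': depth becomes 8
  Position 16 ')': depth becomes 7
  Position 17 ')': depth becomes 6
  Position 18 ')': depth becomes 5
  Position 19 ')': depth becomes 4
  Position 20 ')': depth becomes 3
  Position 21 ')': depth becomes 2
  Position 22 ')': depth becomes 1
  Position 23 ')': depth becomes 0
Maximum depth reached: 8

8


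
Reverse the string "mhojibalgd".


Input: mhojibalgd
Reading characters right to left:
  Position 9: 'd'
  Position 8: 'g'
  Position 7: 'l'
  Position 6: 'a'
  Position 5: 'b'
  Position 4: 'i'
  Position 3: 'j'
  Position 2: 'o'
  Position 1: 'h'
  Position 0: 'm'
Reversed: dglabijohm

dglabijohm


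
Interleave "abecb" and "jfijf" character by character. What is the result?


Interleaving "abecb" and "jfijf":
  Position 0: 'a' from first, 'j' from second => "aj"
  Position 1: 'b' from first, 'f' from second => "bf"
  Position 2: 'e' from first, 'i' from second => "ei"
  Position 3: 'c' from first, 'j' from second => "cj"
  Position 4: 'b' from first, 'f' from second => "bf"
Result: ajbfeicjbf

ajbfeicjbf


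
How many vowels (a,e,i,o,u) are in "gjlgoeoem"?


Input: gjlgoeoem
Checking each character:
  'g' at position 0: consonant
  'j' at position 1: consonant
  'l' at position 2: consonant
  'g' at position 3: consonant
  'o' at position 4: vowel (running total: 1)
  'e' at position 5: vowel (running total: 2)
  'o' at position 6: vowel (running total: 3)
  'e' at position 7: vowel (running total: 4)
  'm' at position 8: consonant
Total vowels: 4

4


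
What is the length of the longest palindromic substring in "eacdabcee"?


Input: "eacdabcee"
Checking substrings for palindromes:
  [7:9] "ee" (len 2) => palindrome
Longest palindromic substring: "ee" with length 2

2


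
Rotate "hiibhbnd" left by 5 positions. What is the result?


Input: "hiibhbnd", rotate left by 5
First 5 characters: "hiibh"
Remaining characters: "bnd"
Concatenate remaining + first: "bnd" + "hiibh" = "bndhiibh"

bndhiibh


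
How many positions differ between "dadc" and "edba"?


Comparing "dadc" and "edba" position by position:
  Position 0: 'd' vs 'e' => DIFFER
  Position 1: 'a' vs 'd' => DIFFER
  Position 2: 'd' vs 'b' => DIFFER
  Position 3: 'c' vs 'a' => DIFFER
Positions that differ: 4

4


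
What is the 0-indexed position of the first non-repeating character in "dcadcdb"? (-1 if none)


Input: dcadcdb
Character frequencies:
  'a': 1
  'b': 1
  'c': 2
  'd': 3
Scanning left to right for freq == 1:
  Position 0 ('d'): freq=3, skip
  Position 1 ('c'): freq=2, skip
  Position 2 ('a'): unique! => answer = 2

2


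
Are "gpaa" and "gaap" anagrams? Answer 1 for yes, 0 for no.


Strings: "gpaa", "gaap"
Sorted first:  aagp
Sorted second: aagp
Sorted forms match => anagrams

1


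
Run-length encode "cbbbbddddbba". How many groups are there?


Input: cbbbbddddbba
Scanning for consecutive runs:
  Group 1: 'c' x 1 (positions 0-0)
  Group 2: 'b' x 4 (positions 1-4)
  Group 3: 'd' x 4 (positions 5-8)
  Group 4: 'b' x 2 (positions 9-10)
  Group 5: 'a' x 1 (positions 11-11)
Total groups: 5

5


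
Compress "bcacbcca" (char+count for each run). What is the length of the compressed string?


Input: bcacbcca
Runs:
  'b' x 1 => "b1"
  'c' x 1 => "c1"
  'a' x 1 => "a1"
  'c' x 1 => "c1"
  'b' x 1 => "b1"
  'c' x 2 => "c2"
  'a' x 1 => "a1"
Compressed: "b1c1a1c1b1c2a1"
Compressed length: 14

14


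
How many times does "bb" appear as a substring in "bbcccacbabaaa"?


Searching for "bb" in "bbcccacbabaaa"
Scanning each position:
  Position 0: "bb" => MATCH
  Position 1: "bc" => no
  Position 2: "cc" => no
  Position 3: "cc" => no
  Position 4: "ca" => no
  Position 5: "ac" => no
  Position 6: "cb" => no
  Position 7: "ba" => no
  Position 8: "ab" => no
  Position 9: "ba" => no
  Position 10: "aa" => no
  Position 11: "aa" => no
Total occurrences: 1

1


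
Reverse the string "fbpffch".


Input: fbpffch
Reading characters right to left:
  Position 6: 'h'
  Position 5: 'c'
  Position 4: 'f'
  Position 3: 'f'
  Position 2: 'p'
  Position 1: 'b'
  Position 0: 'f'
Reversed: hcffpbf

hcffpbf


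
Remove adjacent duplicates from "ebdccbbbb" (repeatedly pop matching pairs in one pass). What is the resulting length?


Input: ebdccbbbb
Stack-based adjacent duplicate removal:
  Read 'e': push. Stack: e
  Read 'b': push. Stack: eb
  Read 'd': push. Stack: ebd
  Read 'c': push. Stack: ebdc
  Read 'c': matches stack top 'c' => pop. Stack: ebd
  Read 'b': push. Stack: ebdb
  Read 'b': matches stack top 'b' => pop. Stack: ebd
  Read 'b': push. Stack: ebdb
  Read 'b': matches stack top 'b' => pop. Stack: ebd
Final stack: "ebd" (length 3)

3
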